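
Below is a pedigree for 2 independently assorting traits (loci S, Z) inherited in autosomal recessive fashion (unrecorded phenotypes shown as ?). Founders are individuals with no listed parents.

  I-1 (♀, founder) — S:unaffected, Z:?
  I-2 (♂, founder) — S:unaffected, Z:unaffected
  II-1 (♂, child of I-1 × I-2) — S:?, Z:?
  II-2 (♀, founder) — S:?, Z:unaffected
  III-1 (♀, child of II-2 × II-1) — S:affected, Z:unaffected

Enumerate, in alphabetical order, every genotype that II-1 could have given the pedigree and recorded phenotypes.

S/I-1 un ·: SS|Ss
S/I-2 un ·: SS|Ss
S/II-1 ? I-1×I-2: Ss|ss
S/II-2 ? ·: Ss|ss
S/III-1 aff II-2×II-1: ss
⇒ S over [I-1,I-2,II-1,II-2,III-1]: 8 consistent
Z/I-1 ? ·: ZZ|Zz|zz
Z/I-2 un ·: ZZ|Zz
Z/II-1 ? I-1×I-2: ZZ|Zz|zz
Z/II-2 un ·: ZZ|Zz
Z/III-1 un II-2×II-1: ZZ|Zz
⇒ Z over [I-1,I-2,II-1,II-2,III-1]: 36 consistent

II-1 ∈ {Ss ZZ, Ss Zz, Ss zz, ss ZZ, ss Zz, ss zz}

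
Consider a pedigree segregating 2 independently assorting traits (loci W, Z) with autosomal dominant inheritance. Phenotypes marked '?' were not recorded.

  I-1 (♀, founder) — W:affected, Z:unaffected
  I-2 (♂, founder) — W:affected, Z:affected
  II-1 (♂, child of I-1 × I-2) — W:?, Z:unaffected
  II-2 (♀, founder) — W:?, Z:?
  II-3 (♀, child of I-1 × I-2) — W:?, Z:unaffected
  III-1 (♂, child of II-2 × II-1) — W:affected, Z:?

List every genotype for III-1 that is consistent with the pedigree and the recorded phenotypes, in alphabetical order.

W/I-1 aff ·: Ww|WW
W/I-2 aff ·: Ww|WW
W/II-1 ? I-1×I-2: ww|Ww|WW
W/II-2 ? ·: ww|Ww|WW
W/II-3 ? I-1×I-2: ww|Ww|WW
W/III-1 aff II-2×II-1: Ww|WW
⇒ W over [I-1,I-2,II-1,II-2,II-3,III-1]: 73 consistent
Z/I-1 un ·: zz
Z/I-2 aff ·: Zz
Z/II-1 un I-1×I-2: zz
Z/II-2 ? ·: zz|Zz|ZZ
Z/II-3 un I-1×I-2: zz
Z/III-1 ? II-2×II-1: zz|Zz
⇒ Z over [I-1,I-2,II-1,II-2,II-3,III-1]: 4 consistent

III-1 ∈ {WW Zz, WW zz, Ww Zz, Ww zz}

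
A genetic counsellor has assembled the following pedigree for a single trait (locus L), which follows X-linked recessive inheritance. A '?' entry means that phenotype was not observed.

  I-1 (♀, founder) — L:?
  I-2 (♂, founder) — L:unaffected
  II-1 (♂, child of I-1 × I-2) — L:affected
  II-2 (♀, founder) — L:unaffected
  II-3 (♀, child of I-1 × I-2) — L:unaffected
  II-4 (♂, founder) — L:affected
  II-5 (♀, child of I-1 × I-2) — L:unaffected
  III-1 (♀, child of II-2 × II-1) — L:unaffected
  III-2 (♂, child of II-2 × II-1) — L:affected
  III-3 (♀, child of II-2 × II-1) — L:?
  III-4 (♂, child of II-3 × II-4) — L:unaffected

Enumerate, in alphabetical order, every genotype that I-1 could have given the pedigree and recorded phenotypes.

I-1 ∈ {X^LX^l, X^lX^l}

L/I-1 ? ·: X^LX^l|X^lX^l
L/I-2 un ·: X^LY
L/II-1 aff I-1×I-2: X^lY
L/II-2 un ·: X^LX^l
L/II-3 un I-1×I-2: X^LX^L|X^LX^l
L/II-4 aff ·: X^lY
L/II-5 un I-1×I-2: X^LX^L|X^LX^l
L/III-1 un II-2×II-1: X^LX^l
L/III-2 aff II-2×II-1: X^lY
L/III-3 ? II-2×II-1: X^LX^l|X^lX^l
L/III-4 un II-3×II-4: X^LY
⇒ L over [I-1,I-2,II-1,II-2,II-3,II-4,II-5,III-1,III-2,III-3,III-4]: 10 consistent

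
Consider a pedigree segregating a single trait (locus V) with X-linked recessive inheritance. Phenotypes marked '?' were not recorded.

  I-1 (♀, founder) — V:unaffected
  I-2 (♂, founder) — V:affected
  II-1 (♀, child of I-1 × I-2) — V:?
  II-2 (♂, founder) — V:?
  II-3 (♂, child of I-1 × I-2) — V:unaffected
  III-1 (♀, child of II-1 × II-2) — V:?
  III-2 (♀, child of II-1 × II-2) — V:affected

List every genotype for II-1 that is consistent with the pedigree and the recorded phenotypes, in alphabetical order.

II-1 ∈ {X^VX^v, X^vX^v}

V/I-1 un ·: X^VX^V|X^VX^v
V/I-2 aff ·: X^vY
V/II-1 ? I-1×I-2: X^VX^v|X^vX^v
V/II-2 ? ·: X^vY
V/II-3 un I-1×I-2: X^VY
V/III-1 ? II-1×II-2: X^VX^v|X^vX^v
V/III-2 aff II-1×II-2: X^vX^v
⇒ V over [I-1,I-2,II-1,II-2,II-3,III-1,III-2]: 5 consistent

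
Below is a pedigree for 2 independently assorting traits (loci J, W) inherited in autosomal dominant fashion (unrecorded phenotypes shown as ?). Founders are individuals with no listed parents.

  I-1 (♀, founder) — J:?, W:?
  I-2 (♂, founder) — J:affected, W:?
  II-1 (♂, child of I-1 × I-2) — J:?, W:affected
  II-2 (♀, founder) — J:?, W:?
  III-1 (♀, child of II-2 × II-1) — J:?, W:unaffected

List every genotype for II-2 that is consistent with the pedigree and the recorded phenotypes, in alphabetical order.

J/I-1 ? ·: jj|Jj|JJ
J/I-2 aff ·: Jj|JJ
J/II-1 ? I-1×I-2: jj|Jj|JJ
J/II-2 ? ·: jj|Jj|JJ
J/III-1 ? II-2×II-1: jj|Jj|JJ
⇒ J over [I-1,I-2,II-1,II-2,III-1]: 59 consistent
W/I-1 ? ·: ww|Ww|WW
W/I-2 ? ·: ww|Ww|WW
W/II-1 aff I-1×I-2: Ww
W/II-2 ? ·: ww|Ww
W/III-1 un II-2×II-1: ww
⇒ W over [I-1,I-2,II-1,II-2,III-1]: 14 consistent

II-2 ∈ {JJ Ww, JJ ww, Jj Ww, Jj ww, jj Ww, jj ww}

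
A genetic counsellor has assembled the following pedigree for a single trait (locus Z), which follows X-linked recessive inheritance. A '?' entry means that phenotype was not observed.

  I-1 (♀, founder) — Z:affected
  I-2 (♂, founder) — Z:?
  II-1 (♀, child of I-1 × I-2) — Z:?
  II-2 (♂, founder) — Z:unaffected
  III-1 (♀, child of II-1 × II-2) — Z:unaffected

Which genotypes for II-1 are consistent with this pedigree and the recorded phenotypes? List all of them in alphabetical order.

II-1 ∈ {X^ZX^z, X^zX^z}

Z/I-1 aff ·: X^zX^z
Z/I-2 ? ·: X^ZY|X^zY
Z/II-1 ? I-1×I-2: X^ZX^z|X^zX^z
Z/II-2 un ·: X^ZY
Z/III-1 un II-1×II-2: X^ZX^Z|X^ZX^z
⇒ Z over [I-1,I-2,II-1,II-2,III-1]: 3 consistent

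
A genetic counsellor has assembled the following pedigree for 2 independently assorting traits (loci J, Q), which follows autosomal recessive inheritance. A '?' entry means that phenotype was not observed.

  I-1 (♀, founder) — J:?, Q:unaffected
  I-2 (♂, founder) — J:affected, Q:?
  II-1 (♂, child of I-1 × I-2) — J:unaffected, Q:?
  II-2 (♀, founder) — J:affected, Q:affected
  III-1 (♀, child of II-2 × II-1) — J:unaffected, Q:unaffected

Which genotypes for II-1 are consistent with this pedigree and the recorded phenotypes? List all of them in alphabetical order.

J/I-1 ? ·: JJ|Jj
J/I-2 aff ·: jj
J/II-1 un I-1×I-2: Jj
J/II-2 aff ·: jj
J/III-1 un II-2×II-1: Jj
⇒ J over [I-1,I-2,II-1,II-2,III-1]: 2 consistent
Q/I-1 un ·: QQ|Qq
Q/I-2 ? ·: QQ|Qq|qq
Q/II-1 ? I-1×I-2: QQ|Qq
Q/II-2 aff ·: qq
Q/III-1 un II-2×II-1: Qq
⇒ Q over [I-1,I-2,II-1,II-2,III-1]: 9 consistent

II-1 ∈ {Jj QQ, Jj Qq}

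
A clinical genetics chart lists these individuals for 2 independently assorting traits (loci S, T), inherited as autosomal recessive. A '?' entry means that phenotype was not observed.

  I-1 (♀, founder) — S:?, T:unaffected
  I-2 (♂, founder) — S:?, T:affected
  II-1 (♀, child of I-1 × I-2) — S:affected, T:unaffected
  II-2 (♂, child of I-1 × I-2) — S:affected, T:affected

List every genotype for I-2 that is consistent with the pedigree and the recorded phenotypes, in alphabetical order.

I-2 ∈ {Ss tt, ss tt}

S/I-1 ? ·: Ss|ss
S/I-2 ? ·: Ss|ss
S/II-1 aff I-1×I-2: ss
S/II-2 aff I-1×I-2: ss
⇒ S over [I-1,I-2,II-1,II-2]: 4 consistent
T/I-1 un ·: Tt
T/I-2 aff ·: tt
T/II-1 un I-1×I-2: Tt
T/II-2 aff I-1×I-2: tt
⇒ T over [I-1,I-2,II-1,II-2]: 1 consistent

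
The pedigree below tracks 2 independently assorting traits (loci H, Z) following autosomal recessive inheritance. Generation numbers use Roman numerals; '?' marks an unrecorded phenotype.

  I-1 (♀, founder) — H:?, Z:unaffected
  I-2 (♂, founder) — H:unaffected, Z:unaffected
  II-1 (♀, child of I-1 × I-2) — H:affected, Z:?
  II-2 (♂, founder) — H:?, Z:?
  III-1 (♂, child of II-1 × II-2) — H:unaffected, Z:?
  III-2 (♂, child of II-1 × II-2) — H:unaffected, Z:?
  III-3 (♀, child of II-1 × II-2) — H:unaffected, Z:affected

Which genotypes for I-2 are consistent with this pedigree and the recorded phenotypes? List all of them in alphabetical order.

I-2 ∈ {Hh ZZ, Hh Zz}

H/I-1 ? ·: Hh|hh
H/I-2 un ·: Hh
H/II-1 aff I-1×I-2: hh
H/II-2 ? ·: HH|Hh
H/III-1 un II-1×II-2: Hh
H/III-2 un II-1×II-2: Hh
H/III-3 un II-1×II-2: Hh
⇒ H over [I-1,I-2,II-1,II-2,III-1,III-2,III-3]: 4 consistent
Z/I-1 un ·: ZZ|Zz
Z/I-2 un ·: ZZ|Zz
Z/II-1 ? I-1×I-2: Zz|zz
Z/II-2 ? ·: Zz|zz
Z/III-1 ? II-1×II-2: ZZ|Zz|zz
Z/III-2 ? II-1×II-2: ZZ|Zz|zz
Z/III-3 aff II-1×II-2: zz
⇒ Z over [I-1,I-2,II-1,II-2,III-1,III-2,III-3]: 44 consistent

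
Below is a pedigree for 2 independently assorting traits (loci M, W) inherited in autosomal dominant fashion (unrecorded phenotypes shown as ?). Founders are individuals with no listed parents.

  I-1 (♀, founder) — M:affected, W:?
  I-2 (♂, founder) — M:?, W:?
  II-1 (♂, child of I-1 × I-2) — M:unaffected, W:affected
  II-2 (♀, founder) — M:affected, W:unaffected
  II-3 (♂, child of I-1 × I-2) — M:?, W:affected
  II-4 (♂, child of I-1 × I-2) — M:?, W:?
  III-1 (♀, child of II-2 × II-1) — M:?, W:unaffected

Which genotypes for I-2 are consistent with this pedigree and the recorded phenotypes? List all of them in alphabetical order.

I-2 ∈ {Mm WW, Mm Ww, Mm ww, mm WW, mm Ww, mm ww}

M/I-1 aff ·: Mm
M/I-2 ? ·: mm|Mm
M/II-1 un I-1×I-2: mm
M/II-2 aff ·: Mm|MM
M/II-3 ? I-1×I-2: mm|Mm|MM
M/II-4 ? I-1×I-2: mm|Mm|MM
M/III-1 ? II-2×II-1: mm|Mm
⇒ M over [I-1,I-2,II-1,II-2,II-3,II-4,III-1]: 39 consistent
W/I-1 ? ·: ww|Ww|WW
W/I-2 ? ·: ww|Ww|WW
W/II-1 aff I-1×I-2: Ww
W/II-2 un ·: ww
W/II-3 aff I-1×I-2: Ww|WW
W/II-4 ? I-1×I-2: ww|Ww|WW
W/III-1 un II-2×II-1: ww
⇒ W over [I-1,I-2,II-1,II-2,II-3,II-4,III-1]: 20 consistent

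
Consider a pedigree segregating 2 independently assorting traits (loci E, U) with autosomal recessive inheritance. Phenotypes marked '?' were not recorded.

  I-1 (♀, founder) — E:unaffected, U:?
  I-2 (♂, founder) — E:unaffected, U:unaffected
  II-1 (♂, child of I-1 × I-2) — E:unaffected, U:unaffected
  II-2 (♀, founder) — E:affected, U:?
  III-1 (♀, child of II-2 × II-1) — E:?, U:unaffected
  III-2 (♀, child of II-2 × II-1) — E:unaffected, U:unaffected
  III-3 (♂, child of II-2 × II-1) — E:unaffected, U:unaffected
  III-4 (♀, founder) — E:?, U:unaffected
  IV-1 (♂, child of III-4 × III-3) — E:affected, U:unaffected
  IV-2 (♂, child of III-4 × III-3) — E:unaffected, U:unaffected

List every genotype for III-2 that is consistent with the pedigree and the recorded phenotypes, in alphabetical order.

III-2 ∈ {Ee UU, Ee Uu}

E/I-1 un ·: EE|Ee
E/I-2 un ·: EE|Ee
E/II-1 un I-1×I-2: EE|Ee
E/II-2 aff ·: ee
E/III-1 ? II-2×II-1: Ee|ee
E/III-2 un II-2×II-1: Ee
E/III-3 un II-2×II-1: Ee
E/III-4 ? ·: Ee|ee
E/IV-1 aff III-4×III-3: ee
E/IV-2 un III-4×III-3: EE|Ee
⇒ E over [I-1,I-2,II-1,II-2,III-1,III-2,III-3,III-4,IV-1,IV-2]: 30 consistent
U/I-1 ? ·: UU|Uu|uu
U/I-2 un ·: UU|Uu
U/II-1 un I-1×I-2: UU|Uu
U/II-2 ? ·: UU|Uu|uu
U/III-1 un II-2×II-1: UU|Uu
U/III-2 un II-2×II-1: UU|Uu
U/III-3 un II-2×II-1: UU|Uu
U/III-4 un ·: UU|Uu
U/IV-1 un III-4×III-3: UU|Uu
U/IV-2 un III-4×III-3: UU|Uu
⇒ U over [I-1,I-2,II-1,II-2,III-1,III-2,III-3,III-4,IV-1,IV-2]: 820 consistent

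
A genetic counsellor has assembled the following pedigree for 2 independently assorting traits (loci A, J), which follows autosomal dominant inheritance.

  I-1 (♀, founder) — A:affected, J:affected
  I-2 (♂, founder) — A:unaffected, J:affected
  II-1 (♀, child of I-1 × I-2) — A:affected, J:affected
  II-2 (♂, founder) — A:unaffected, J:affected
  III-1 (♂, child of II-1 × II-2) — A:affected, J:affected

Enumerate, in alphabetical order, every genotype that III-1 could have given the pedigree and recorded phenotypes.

III-1 ∈ {Aa JJ, Aa Jj}

A/I-1 aff ·: Aa|AA
A/I-2 un ·: aa
A/II-1 aff I-1×I-2: Aa
A/II-2 un ·: aa
A/III-1 aff II-1×II-2: Aa
⇒ A over [I-1,I-2,II-1,II-2,III-1]: 2 consistent
J/I-1 aff ·: Jj|JJ
J/I-2 aff ·: Jj|JJ
J/II-1 aff I-1×I-2: Jj|JJ
J/II-2 aff ·: Jj|JJ
J/III-1 aff II-1×II-2: Jj|JJ
⇒ J over [I-1,I-2,II-1,II-2,III-1]: 24 consistent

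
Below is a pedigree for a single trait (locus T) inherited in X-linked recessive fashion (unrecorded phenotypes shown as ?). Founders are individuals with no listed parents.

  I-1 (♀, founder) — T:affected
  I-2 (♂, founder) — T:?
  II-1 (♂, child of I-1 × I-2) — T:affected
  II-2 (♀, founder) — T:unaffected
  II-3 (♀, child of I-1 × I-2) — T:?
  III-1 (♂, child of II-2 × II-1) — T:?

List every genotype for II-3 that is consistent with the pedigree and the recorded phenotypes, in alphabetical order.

II-3 ∈ {X^TX^t, X^tX^t}

T/I-1 aff ·: X^tX^t
T/I-2 ? ·: X^TY|X^tY
T/II-1 aff I-1×I-2: X^tY
T/II-2 un ·: X^TX^T|X^TX^t
T/II-3 ? I-1×I-2: X^TX^t|X^tX^t
T/III-1 ? II-2×II-1: X^TY|X^tY
⇒ T over [I-1,I-2,II-1,II-2,II-3,III-1]: 6 consistent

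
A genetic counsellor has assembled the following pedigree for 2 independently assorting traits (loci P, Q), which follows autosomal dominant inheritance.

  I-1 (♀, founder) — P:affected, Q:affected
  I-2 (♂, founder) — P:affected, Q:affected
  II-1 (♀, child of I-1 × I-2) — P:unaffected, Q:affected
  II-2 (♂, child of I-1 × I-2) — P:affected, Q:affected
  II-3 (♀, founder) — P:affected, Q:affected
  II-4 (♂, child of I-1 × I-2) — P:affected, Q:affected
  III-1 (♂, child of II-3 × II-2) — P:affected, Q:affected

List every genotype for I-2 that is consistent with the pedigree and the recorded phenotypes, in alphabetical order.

P/I-1 aff ·: Pp
P/I-2 aff ·: Pp
P/II-1 un I-1×I-2: pp
P/II-2 aff I-1×I-2: Pp|PP
P/II-3 aff ·: Pp|PP
P/II-4 aff I-1×I-2: Pp|PP
P/III-1 aff II-3×II-2: Pp|PP
⇒ P over [I-1,I-2,II-1,II-2,II-3,II-4,III-1]: 14 consistent
Q/I-1 aff ·: Qq|QQ
Q/I-2 aff ·: Qq|QQ
Q/II-1 aff I-1×I-2: Qq|QQ
Q/II-2 aff I-1×I-2: Qq|QQ
Q/II-3 aff ·: Qq|QQ
Q/II-4 aff I-1×I-2: Qq|QQ
Q/III-1 aff II-3×II-2: Qq|QQ
⇒ Q over [I-1,I-2,II-1,II-2,II-3,II-4,III-1]: 87 consistent

I-2 ∈ {Pp QQ, Pp Qq}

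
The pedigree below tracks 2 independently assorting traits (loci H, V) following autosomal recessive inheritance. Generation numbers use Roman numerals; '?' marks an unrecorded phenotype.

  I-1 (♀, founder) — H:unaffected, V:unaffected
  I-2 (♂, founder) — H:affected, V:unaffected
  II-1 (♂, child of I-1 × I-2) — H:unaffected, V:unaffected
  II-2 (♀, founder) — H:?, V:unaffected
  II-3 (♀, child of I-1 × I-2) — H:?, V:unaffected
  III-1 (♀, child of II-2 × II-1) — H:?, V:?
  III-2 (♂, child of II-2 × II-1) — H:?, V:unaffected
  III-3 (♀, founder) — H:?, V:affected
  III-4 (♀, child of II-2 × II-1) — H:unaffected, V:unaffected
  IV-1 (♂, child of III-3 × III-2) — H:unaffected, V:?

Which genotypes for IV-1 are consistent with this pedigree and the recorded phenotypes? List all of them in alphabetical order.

H/I-1 un ·: HH|Hh
H/I-2 aff ·: hh
H/II-1 un I-1×I-2: Hh
H/II-2 ? ·: HH|Hh|hh
H/II-3 ? I-1×I-2: Hh|hh
H/III-1 ? II-2×II-1: HH|Hh|hh
H/III-2 ? II-2×II-1: HH|Hh|hh
H/III-3 ? ·: HH|Hh|hh
H/III-4 un II-2×II-1: HH|Hh
H/IV-1 un III-3×III-2: HH|Hh
⇒ H over [I-1,I-2,II-1,II-2,II-3,III-1,III-2,III-3,III-4,IV-1]: 348 consistent
V/I-1 un ·: VV|Vv
V/I-2 un ·: VV|Vv
V/II-1 un I-1×I-2: VV|Vv
V/II-2 un ·: VV|Vv
V/II-3 un I-1×I-2: VV|Vv
V/III-1 ? II-2×II-1: VV|Vv|vv
V/III-2 un II-2×II-1: VV|Vv
V/III-3 aff ·: vv
V/III-4 un II-2×II-1: VV|Vv
V/IV-1 ? III-3×III-2: Vv|vv
⇒ V over [I-1,I-2,II-1,II-2,II-3,III-1,III-2,III-3,III-4,IV-1]: 271 consistent

IV-1 ∈ {HH Vv, HH vv, Hh Vv, Hh vv}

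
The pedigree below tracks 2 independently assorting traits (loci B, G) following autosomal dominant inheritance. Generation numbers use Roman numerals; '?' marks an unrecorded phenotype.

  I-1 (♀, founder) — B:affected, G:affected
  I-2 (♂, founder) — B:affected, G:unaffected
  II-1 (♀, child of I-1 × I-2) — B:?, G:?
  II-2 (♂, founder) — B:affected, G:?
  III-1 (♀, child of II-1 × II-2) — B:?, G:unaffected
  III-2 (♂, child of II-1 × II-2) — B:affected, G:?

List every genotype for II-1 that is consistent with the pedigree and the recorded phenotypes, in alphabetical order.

B/I-1 aff ·: Bb|BB
B/I-2 aff ·: Bb|BB
B/II-1 ? I-1×I-2: bb|Bb|BB
B/II-2 aff ·: Bb|BB
B/III-1 ? II-1×II-2: bb|Bb|BB
B/III-2 aff II-1×II-2: Bb|BB
⇒ B over [I-1,I-2,II-1,II-2,III-1,III-2]: 53 consistent
G/I-1 aff ·: Gg|GG
G/I-2 un ·: gg
G/II-1 ? I-1×I-2: gg|Gg
G/II-2 ? ·: gg|Gg
G/III-1 un II-1×II-2: gg
G/III-2 ? II-1×II-2: gg|Gg|GG
⇒ G over [I-1,I-2,II-1,II-2,III-1,III-2]: 13 consistent

II-1 ∈ {BB Gg, BB gg, Bb Gg, Bb gg, bb Gg, bb gg}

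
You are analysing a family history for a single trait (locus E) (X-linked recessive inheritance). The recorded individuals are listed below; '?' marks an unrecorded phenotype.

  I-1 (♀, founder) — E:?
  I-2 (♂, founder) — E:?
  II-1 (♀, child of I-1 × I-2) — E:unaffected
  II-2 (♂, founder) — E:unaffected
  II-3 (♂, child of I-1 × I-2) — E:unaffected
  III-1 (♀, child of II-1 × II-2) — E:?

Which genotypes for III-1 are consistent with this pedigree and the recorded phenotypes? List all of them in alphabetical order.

E/I-1 ? ·: X^EX^E|X^EX^e
E/I-2 ? ·: X^EY|X^eY
E/II-1 un I-1×I-2: X^EX^E|X^EX^e
E/II-2 un ·: X^EY
E/II-3 un I-1×I-2: X^EY
E/III-1 ? II-1×II-2: X^EX^E|X^EX^e
⇒ E over [I-1,I-2,II-1,II-2,II-3,III-1]: 8 consistent

III-1 ∈ {X^EX^E, X^EX^e}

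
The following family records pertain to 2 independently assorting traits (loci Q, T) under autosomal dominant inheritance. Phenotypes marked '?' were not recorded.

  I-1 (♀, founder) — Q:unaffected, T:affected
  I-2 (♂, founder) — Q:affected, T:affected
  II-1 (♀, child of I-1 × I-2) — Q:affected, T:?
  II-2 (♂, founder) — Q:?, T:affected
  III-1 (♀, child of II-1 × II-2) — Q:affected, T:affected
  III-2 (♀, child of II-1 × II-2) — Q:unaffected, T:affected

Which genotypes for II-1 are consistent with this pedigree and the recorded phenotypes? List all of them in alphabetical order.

Q/I-1 un ·: qq
Q/I-2 aff ·: Qq|QQ
Q/II-1 aff I-1×I-2: Qq
Q/II-2 ? ·: qq|Qq
Q/III-1 aff II-1×II-2: Qq|QQ
Q/III-2 un II-1×II-2: qq
⇒ Q over [I-1,I-2,II-1,II-2,III-1,III-2]: 6 consistent
T/I-1 aff ·: Tt|TT
T/I-2 aff ·: Tt|TT
T/II-1 ? I-1×I-2: tt|Tt|TT
T/II-2 aff ·: Tt|TT
T/III-1 aff II-1×II-2: Tt|TT
T/III-2 aff II-1×II-2: Tt|TT
⇒ T over [I-1,I-2,II-1,II-2,III-1,III-2]: 46 consistent

II-1 ∈ {Qq TT, Qq Tt, Qq tt}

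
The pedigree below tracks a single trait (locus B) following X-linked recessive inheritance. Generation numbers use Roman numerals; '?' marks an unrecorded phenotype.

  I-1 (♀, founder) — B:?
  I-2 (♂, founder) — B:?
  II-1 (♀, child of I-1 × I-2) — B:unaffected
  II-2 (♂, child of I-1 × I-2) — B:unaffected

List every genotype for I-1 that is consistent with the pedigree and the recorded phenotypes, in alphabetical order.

I-1 ∈ {X^BX^B, X^BX^b}

B/I-1 ? ·: X^BX^B|X^BX^b
B/I-2 ? ·: X^BY|X^bY
B/II-1 un I-1×I-2: X^BX^B|X^BX^b
B/II-2 un I-1×I-2: X^BY
⇒ B over [I-1,I-2,II-1,II-2]: 5 consistent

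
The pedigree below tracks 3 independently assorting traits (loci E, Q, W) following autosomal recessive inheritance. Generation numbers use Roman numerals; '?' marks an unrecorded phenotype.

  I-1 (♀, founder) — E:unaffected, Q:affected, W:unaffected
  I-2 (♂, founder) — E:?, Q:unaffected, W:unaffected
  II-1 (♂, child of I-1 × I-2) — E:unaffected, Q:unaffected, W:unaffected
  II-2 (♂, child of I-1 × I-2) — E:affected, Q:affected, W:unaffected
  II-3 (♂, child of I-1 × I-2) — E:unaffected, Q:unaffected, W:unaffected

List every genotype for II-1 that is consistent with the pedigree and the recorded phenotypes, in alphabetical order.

E/I-1 un ·: Ee
E/I-2 ? ·: Ee|ee
E/II-1 un I-1×I-2: EE|Ee
E/II-2 aff I-1×I-2: ee
E/II-3 un I-1×I-2: EE|Ee
⇒ E over [I-1,I-2,II-1,II-2,II-3]: 5 consistent
Q/I-1 aff ·: qq
Q/I-2 un ·: Qq
Q/II-1 un I-1×I-2: Qq
Q/II-2 aff I-1×I-2: qq
Q/II-3 un I-1×I-2: Qq
⇒ Q over [I-1,I-2,II-1,II-2,II-3]: 1 consistent
W/I-1 un ·: WW|Ww
W/I-2 un ·: WW|Ww
W/II-1 un I-1×I-2: WW|Ww
W/II-2 un I-1×I-2: WW|Ww
W/II-3 un I-1×I-2: WW|Ww
⇒ W over [I-1,I-2,II-1,II-2,II-3]: 25 consistent

II-1 ∈ {EE Qq WW, EE Qq Ww, Ee Qq WW, Ee Qq Ww}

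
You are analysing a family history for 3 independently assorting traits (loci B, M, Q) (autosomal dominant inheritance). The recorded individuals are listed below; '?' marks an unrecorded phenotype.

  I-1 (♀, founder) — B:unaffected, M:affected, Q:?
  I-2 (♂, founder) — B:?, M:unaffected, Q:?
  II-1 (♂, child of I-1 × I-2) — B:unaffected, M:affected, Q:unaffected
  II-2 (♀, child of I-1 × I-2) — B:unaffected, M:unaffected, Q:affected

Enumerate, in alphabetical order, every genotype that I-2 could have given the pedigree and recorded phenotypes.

I-2 ∈ {Bb mm Qq, Bb mm qq, bb mm Qq, bb mm qq}

B/I-1 un ·: bb
B/I-2 ? ·: bb|Bb
B/II-1 un I-1×I-2: bb
B/II-2 un I-1×I-2: bb
⇒ B over [I-1,I-2,II-1,II-2]: 2 consistent
M/I-1 aff ·: Mm
M/I-2 un ·: mm
M/II-1 aff I-1×I-2: Mm
M/II-2 un I-1×I-2: mm
⇒ M over [I-1,I-2,II-1,II-2]: 1 consistent
Q/I-1 ? ·: qq|Qq
Q/I-2 ? ·: qq|Qq
Q/II-1 un I-1×I-2: qq
Q/II-2 aff I-1×I-2: Qq|QQ
⇒ Q over [I-1,I-2,II-1,II-2]: 4 consistent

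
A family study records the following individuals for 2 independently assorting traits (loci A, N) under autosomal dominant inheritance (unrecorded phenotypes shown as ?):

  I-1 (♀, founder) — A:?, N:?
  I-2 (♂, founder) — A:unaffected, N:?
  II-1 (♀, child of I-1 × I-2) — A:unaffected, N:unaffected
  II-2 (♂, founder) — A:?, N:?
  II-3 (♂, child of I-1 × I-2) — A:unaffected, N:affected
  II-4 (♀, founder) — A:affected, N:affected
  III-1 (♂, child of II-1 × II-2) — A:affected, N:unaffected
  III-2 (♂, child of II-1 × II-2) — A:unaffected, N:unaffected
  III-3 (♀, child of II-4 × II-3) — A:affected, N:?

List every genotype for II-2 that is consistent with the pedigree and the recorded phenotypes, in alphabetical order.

A/I-1 ? ·: aa|Aa
A/I-2 un ·: aa
A/II-1 un I-1×I-2: aa
A/II-2 ? ·: Aa
A/II-3 un I-1×I-2: aa
A/II-4 aff ·: Aa|AA
A/III-1 aff II-1×II-2: Aa
A/III-2 un II-1×II-2: aa
A/III-3 aff II-4×II-3: Aa
⇒ A over [I-1,I-2,II-1,II-2,II-3,II-4,III-1,III-2,III-3]: 4 consistent
N/I-1 ? ·: nn|Nn
N/I-2 ? ·: nn|Nn
N/II-1 un I-1×I-2: nn
N/II-2 ? ·: nn|Nn
N/II-3 aff I-1×I-2: Nn|NN
N/II-4 aff ·: Nn|NN
N/III-1 un II-1×II-2: nn
N/III-2 un II-1×II-2: nn
N/III-3 ? II-4×II-3: nn|Nn|NN
⇒ N over [I-1,I-2,II-1,II-2,II-3,II-4,III-1,III-2,III-3]: 36 consistent

II-2 ∈ {Aa Nn, Aa nn}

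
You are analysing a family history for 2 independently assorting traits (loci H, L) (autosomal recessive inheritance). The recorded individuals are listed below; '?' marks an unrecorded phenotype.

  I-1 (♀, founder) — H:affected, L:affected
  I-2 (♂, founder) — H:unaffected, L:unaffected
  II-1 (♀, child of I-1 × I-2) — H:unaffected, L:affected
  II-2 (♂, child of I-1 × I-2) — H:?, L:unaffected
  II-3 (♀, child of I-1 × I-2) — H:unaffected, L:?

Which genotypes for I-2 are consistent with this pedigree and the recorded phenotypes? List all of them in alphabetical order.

I-2 ∈ {HH Ll, Hh Ll}

H/I-1 aff ·: hh
H/I-2 un ·: HH|Hh
H/II-1 un I-1×I-2: Hh
H/II-2 ? I-1×I-2: Hh|hh
H/II-3 un I-1×I-2: Hh
⇒ H over [I-1,I-2,II-1,II-2,II-3]: 3 consistent
L/I-1 aff ·: ll
L/I-2 un ·: Ll
L/II-1 aff I-1×I-2: ll
L/II-2 un I-1×I-2: Ll
L/II-3 ? I-1×I-2: Ll|ll
⇒ L over [I-1,I-2,II-1,II-2,II-3]: 2 consistent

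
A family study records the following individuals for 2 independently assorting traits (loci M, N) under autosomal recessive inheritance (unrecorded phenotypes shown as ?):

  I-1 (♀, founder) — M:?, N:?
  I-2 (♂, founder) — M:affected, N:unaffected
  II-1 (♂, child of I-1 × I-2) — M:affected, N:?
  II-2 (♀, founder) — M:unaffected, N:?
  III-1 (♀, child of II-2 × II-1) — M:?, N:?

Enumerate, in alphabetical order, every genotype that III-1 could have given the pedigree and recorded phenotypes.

III-1 ∈ {Mm NN, Mm Nn, Mm nn, mm NN, mm Nn, mm nn}

M/I-1 ? ·: Mm|mm
M/I-2 aff ·: mm
M/II-1 aff I-1×I-2: mm
M/II-2 un ·: MM|Mm
M/III-1 ? II-2×II-1: Mm|mm
⇒ M over [I-1,I-2,II-1,II-2,III-1]: 6 consistent
N/I-1 ? ·: NN|Nn|nn
N/I-2 un ·: NN|Nn
N/II-1 ? I-1×I-2: NN|Nn|nn
N/II-2 ? ·: NN|Nn|nn
N/III-1 ? II-2×II-1: NN|Nn|nn
⇒ N over [I-1,I-2,II-1,II-2,III-1]: 59 consistent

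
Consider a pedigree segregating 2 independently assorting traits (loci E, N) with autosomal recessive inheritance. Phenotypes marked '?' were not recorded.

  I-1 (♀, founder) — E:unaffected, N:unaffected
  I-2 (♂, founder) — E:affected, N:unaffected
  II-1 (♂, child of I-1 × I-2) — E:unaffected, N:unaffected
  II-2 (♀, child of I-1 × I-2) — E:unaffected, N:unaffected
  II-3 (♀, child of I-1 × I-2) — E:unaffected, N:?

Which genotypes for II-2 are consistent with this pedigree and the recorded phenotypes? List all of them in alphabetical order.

II-2 ∈ {Ee NN, Ee Nn}

E/I-1 un ·: EE|Ee
E/I-2 aff ·: ee
E/II-1 un I-1×I-2: Ee
E/II-2 un I-1×I-2: Ee
E/II-3 un I-1×I-2: Ee
⇒ E over [I-1,I-2,II-1,II-2,II-3]: 2 consistent
N/I-1 un ·: NN|Nn
N/I-2 un ·: NN|Nn
N/II-1 un I-1×I-2: NN|Nn
N/II-2 un I-1×I-2: NN|Nn
N/II-3 ? I-1×I-2: NN|Nn|nn
⇒ N over [I-1,I-2,II-1,II-2,II-3]: 29 consistent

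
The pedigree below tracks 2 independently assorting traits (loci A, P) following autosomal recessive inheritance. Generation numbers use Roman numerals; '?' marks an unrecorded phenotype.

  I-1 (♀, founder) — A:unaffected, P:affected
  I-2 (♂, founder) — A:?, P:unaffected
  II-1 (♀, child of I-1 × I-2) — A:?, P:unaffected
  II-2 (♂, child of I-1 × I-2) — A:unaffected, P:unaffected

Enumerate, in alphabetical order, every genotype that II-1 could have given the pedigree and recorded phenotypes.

A/I-1 un ·: AA|Aa
A/I-2 ? ·: AA|Aa|aa
A/II-1 ? I-1×I-2: AA|Aa|aa
A/II-2 un I-1×I-2: AA|Aa
⇒ A over [I-1,I-2,II-1,II-2]: 18 consistent
P/I-1 aff ·: pp
P/I-2 un ·: PP|Pp
P/II-1 un I-1×I-2: Pp
P/II-2 un I-1×I-2: Pp
⇒ P over [I-1,I-2,II-1,II-2]: 2 consistent

II-1 ∈ {AA Pp, Aa Pp, aa Pp}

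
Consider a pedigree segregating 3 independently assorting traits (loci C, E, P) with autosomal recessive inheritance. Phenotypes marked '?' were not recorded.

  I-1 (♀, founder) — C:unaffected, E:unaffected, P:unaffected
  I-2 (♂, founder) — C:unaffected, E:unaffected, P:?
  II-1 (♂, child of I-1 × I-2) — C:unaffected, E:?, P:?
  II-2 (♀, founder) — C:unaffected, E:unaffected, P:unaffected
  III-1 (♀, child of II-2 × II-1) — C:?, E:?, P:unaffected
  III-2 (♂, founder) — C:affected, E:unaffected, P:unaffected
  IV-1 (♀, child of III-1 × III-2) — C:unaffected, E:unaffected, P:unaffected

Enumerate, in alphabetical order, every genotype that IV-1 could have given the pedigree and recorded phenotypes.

C/I-1 un ·: CC|Cc
C/I-2 un ·: CC|Cc
C/II-1 un I-1×I-2: CC|Cc
C/II-2 un ·: CC|Cc
C/III-1 ? II-2×II-1: CC|Cc
C/III-2 aff ·: cc
C/IV-1 un III-1×III-2: Cc
⇒ C over [I-1,I-2,II-1,II-2,III-1,III-2,IV-1]: 24 consistent
E/I-1 un ·: EE|Ee
E/I-2 un ·: EE|Ee
E/II-1 ? I-1×I-2: EE|Ee|ee
E/II-2 un ·: EE|Ee
E/III-1 ? II-2×II-1: EE|Ee|ee
E/III-2 un ·: EE|Ee
E/IV-1 un III-1×III-2: EE|Ee
⇒ E over [I-1,I-2,II-1,II-2,III-1,III-2,IV-1]: 98 consistent
P/I-1 un ·: PP|Pp
P/I-2 ? ·: PP|Pp|pp
P/II-1 ? I-1×I-2: PP|Pp|pp
P/II-2 un ·: PP|Pp
P/III-1 un II-2×II-1: PP|Pp
P/III-2 un ·: PP|Pp
P/IV-1 un III-1×III-2: PP|Pp
⇒ P over [I-1,I-2,II-1,II-2,III-1,III-2,IV-1]: 126 consistent

IV-1 ∈ {Cc EE PP, Cc EE Pp, Cc Ee PP, Cc Ee Pp}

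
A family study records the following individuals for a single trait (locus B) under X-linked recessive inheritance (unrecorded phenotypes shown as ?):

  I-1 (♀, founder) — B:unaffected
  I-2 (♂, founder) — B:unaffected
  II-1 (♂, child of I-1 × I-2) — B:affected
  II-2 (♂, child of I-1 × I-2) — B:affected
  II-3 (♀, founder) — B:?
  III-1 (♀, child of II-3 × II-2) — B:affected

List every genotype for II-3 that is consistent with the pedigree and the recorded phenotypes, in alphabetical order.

II-3 ∈ {X^BX^b, X^bX^b}

B/I-1 un ·: X^BX^b
B/I-2 un ·: X^BY
B/II-1 aff I-1×I-2: X^bY
B/II-2 aff I-1×I-2: X^bY
B/II-3 ? ·: X^BX^b|X^bX^b
B/III-1 aff II-3×II-2: X^bX^b
⇒ B over [I-1,I-2,II-1,II-2,II-3,III-1]: 2 consistent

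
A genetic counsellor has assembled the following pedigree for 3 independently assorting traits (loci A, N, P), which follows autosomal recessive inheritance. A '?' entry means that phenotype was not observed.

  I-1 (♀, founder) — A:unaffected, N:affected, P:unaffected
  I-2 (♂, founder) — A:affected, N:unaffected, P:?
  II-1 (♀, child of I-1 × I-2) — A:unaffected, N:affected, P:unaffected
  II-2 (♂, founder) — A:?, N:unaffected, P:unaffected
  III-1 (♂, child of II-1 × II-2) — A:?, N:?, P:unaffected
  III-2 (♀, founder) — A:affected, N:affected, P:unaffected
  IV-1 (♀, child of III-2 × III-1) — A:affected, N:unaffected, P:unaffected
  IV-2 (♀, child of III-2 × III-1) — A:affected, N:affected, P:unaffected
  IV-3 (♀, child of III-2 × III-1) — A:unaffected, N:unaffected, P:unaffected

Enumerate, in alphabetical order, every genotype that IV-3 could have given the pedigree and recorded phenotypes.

IV-3 ∈ {Aa Nn PP, Aa Nn Pp}

A/I-1 un ·: AA|Aa
A/I-2 aff ·: aa
A/II-1 un I-1×I-2: Aa
A/II-2 ? ·: AA|Aa|aa
A/III-1 ? II-1×II-2: Aa
A/III-2 aff ·: aa
A/IV-1 aff III-2×III-1: aa
A/IV-2 aff III-2×III-1: aa
A/IV-3 un III-2×III-1: Aa
⇒ A over [I-1,I-2,II-1,II-2,III-1,III-2,IV-1,IV-2,IV-3]: 6 consistent
N/I-1 aff ·: nn
N/I-2 un ·: Nn
N/II-1 aff I-1×I-2: nn
N/II-2 un ·: NN|Nn
N/III-1 ? II-1×II-2: Nn
N/III-2 aff ·: nn
N/IV-1 un III-2×III-1: Nn
N/IV-2 aff III-2×III-1: nn
N/IV-3 un III-2×III-1: Nn
⇒ N over [I-1,I-2,II-1,II-2,III-1,III-2,IV-1,IV-2,IV-3]: 2 consistent
P/I-1 un ·: PP|Pp
P/I-2 ? ·: PP|Pp|pp
P/II-1 un I-1×I-2: PP|Pp
P/II-2 un ·: PP|Pp
P/III-1 un II-1×II-2: PP|Pp
P/III-2 un ·: PP|Pp
P/IV-1 un III-2×III-1: PP|Pp
P/IV-2 un III-2×III-1: PP|Pp
P/IV-3 un III-2×III-1: PP|Pp
⇒ P over [I-1,I-2,II-1,II-2,III-1,III-2,IV-1,IV-2,IV-3]: 386 consistent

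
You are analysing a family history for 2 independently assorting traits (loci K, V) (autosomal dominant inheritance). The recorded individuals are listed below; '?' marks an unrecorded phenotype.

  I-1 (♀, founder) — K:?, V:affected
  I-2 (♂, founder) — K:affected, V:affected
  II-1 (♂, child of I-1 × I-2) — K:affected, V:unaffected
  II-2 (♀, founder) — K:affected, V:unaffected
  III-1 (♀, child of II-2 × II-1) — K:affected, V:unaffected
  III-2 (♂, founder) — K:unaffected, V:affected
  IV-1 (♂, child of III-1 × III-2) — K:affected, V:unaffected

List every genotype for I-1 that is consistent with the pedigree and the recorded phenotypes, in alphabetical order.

I-1 ∈ {KK Vv, Kk Vv, kk Vv}

K/I-1 ? ·: kk|Kk|KK
K/I-2 aff ·: Kk|KK
K/II-1 aff I-1×I-2: Kk|KK
K/II-2 aff ·: Kk|KK
K/III-1 aff II-2×II-1: Kk|KK
K/III-2 un ·: kk
K/IV-1 aff III-1×III-2: Kk
⇒ K over [I-1,I-2,II-1,II-2,III-1,III-2,IV-1]: 32 consistent
V/I-1 aff ·: Vv
V/I-2 aff ·: Vv
V/II-1 un I-1×I-2: vv
V/II-2 un ·: vv
V/III-1 un II-2×II-1: vv
V/III-2 aff ·: Vv
V/IV-1 un III-1×III-2: vv
⇒ V over [I-1,I-2,II-1,II-2,III-1,III-2,IV-1]: 1 consistent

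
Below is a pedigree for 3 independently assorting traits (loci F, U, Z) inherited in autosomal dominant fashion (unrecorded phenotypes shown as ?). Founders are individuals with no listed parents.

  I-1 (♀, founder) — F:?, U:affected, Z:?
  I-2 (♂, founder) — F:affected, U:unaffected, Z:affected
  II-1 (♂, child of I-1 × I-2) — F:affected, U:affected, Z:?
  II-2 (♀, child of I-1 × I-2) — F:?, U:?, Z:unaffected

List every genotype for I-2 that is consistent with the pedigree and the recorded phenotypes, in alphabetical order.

F/I-1 ? ·: ff|Ff|FF
F/I-2 aff ·: Ff|FF
F/II-1 aff I-1×I-2: Ff|FF
F/II-2 ? I-1×I-2: ff|Ff|FF
⇒ F over [I-1,I-2,II-1,II-2]: 18 consistent
U/I-1 aff ·: Uu|UU
U/I-2 un ·: uu
U/II-1 aff I-1×I-2: Uu
U/II-2 ? I-1×I-2: uu|Uu
⇒ U over [I-1,I-2,II-1,II-2]: 3 consistent
Z/I-1 ? ·: zz|Zz
Z/I-2 aff ·: Zz
Z/II-1 ? I-1×I-2: zz|Zz|ZZ
Z/II-2 un I-1×I-2: zz
⇒ Z over [I-1,I-2,II-1,II-2]: 5 consistent

I-2 ∈ {FF uu Zz, Ff uu Zz}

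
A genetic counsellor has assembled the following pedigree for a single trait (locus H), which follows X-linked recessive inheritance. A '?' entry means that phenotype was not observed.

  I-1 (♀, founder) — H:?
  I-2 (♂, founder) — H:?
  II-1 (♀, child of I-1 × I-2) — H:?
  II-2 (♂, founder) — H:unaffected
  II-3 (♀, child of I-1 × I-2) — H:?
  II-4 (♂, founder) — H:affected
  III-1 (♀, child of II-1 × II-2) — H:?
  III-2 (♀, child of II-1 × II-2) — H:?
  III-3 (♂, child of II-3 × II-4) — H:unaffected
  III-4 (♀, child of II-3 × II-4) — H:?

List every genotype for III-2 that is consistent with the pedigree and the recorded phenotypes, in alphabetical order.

III-2 ∈ {X^HX^H, X^HX^h}

H/I-1 ? ·: X^HX^H|X^HX^h|X^hX^h
H/I-2 ? ·: X^HY|X^hY
H/II-1 ? I-1×I-2: X^HX^H|X^HX^h|X^hX^h
H/II-2 un ·: X^HY
H/II-3 ? I-1×I-2: X^HX^H|X^HX^h
H/II-4 aff ·: X^hY
H/III-1 ? II-1×II-2: X^HX^H|X^HX^h
H/III-2 ? II-1×II-2: X^HX^H|X^HX^h
H/III-3 un II-3×II-4: X^HY
H/III-4 ? II-3×II-4: X^HX^h|X^hX^h
⇒ H over [I-1,I-2,II-1,II-2,II-3,II-4,III-1,III-2,III-3,III-4]: 42 consistent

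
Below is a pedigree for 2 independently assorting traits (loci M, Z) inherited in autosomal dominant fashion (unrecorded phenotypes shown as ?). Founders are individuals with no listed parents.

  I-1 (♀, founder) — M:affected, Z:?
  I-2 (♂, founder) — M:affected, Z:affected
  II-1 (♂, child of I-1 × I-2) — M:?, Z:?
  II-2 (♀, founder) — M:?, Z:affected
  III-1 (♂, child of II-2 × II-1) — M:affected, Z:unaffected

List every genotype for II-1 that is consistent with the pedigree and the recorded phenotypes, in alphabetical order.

II-1 ∈ {MM Zz, MM zz, Mm Zz, Mm zz, mm Zz, mm zz}

M/I-1 aff ·: Mm|MM
M/I-2 aff ·: Mm|MM
M/II-1 ? I-1×I-2: mm|Mm|MM
M/II-2 ? ·: mm|Mm|MM
M/III-1 aff II-2×II-1: Mm|MM
⇒ M over [I-1,I-2,II-1,II-2,III-1]: 33 consistent
Z/I-1 ? ·: zz|Zz|ZZ
Z/I-2 aff ·: Zz|ZZ
Z/II-1 ? I-1×I-2: zz|Zz
Z/II-2 aff ·: Zz
Z/III-1 un II-2×II-1: zz
⇒ Z over [I-1,I-2,II-1,II-2,III-1]: 7 consistent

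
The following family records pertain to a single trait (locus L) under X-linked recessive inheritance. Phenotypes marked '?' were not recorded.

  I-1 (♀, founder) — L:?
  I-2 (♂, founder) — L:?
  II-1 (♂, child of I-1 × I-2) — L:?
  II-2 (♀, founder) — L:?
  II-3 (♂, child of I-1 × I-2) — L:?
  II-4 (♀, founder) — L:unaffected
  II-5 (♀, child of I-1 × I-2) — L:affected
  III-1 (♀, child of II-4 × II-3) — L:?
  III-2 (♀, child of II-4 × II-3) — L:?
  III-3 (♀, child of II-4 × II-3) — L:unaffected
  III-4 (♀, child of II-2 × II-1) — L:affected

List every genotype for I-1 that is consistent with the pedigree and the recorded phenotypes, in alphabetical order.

I-1 ∈ {X^LX^l, X^lX^l}

L/I-1 ? ·: X^LX^l|X^lX^l
L/I-2 ? ·: X^lY
L/II-1 ? I-1×I-2: X^lY
L/II-2 ? ·: X^LX^l|X^lX^l
L/II-3 ? I-1×I-2: X^LY|X^lY
L/II-4 un ·: X^LX^L|X^LX^l
L/II-5 aff I-1×I-2: X^lX^l
L/III-1 ? II-4×II-3: X^LX^L|X^LX^l|X^lX^l
L/III-2 ? II-4×II-3: X^LX^L|X^LX^l|X^lX^l
L/III-3 un II-4×II-3: X^LX^L|X^LX^l
L/III-4 aff II-2×II-1: X^lX^l
⇒ L over [I-1,I-2,II-1,II-2,II-3,II-4,II-5,III-1,III-2,III-3,III-4]: 38 consistent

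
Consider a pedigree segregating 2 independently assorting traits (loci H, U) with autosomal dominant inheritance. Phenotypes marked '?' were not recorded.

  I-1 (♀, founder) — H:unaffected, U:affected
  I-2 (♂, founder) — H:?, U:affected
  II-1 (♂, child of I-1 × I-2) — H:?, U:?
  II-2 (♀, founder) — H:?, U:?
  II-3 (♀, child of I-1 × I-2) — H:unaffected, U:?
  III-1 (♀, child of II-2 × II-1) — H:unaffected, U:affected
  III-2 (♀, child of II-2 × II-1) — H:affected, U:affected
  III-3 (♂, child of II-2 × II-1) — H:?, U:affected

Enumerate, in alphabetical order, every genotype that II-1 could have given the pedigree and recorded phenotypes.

H/I-1 un ·: hh
H/I-2 ? ·: hh|Hh
H/II-1 ? I-1×I-2: hh|Hh
H/II-2 ? ·: hh|Hh
H/II-3 un I-1×I-2: hh
H/III-1 un II-2×II-1: hh
H/III-2 aff II-2×II-1: Hh|HH
H/III-3 ? II-2×II-1: hh|Hh|HH
⇒ H over [I-1,I-2,II-1,II-2,II-3,III-1,III-2,III-3]: 12 consistent
U/I-1 aff ·: Uu|UU
U/I-2 aff ·: Uu|UU
U/II-1 ? I-1×I-2: uu|Uu|UU
U/II-2 ? ·: uu|Uu|UU
U/II-3 ? I-1×I-2: uu|Uu|UU
U/III-1 aff II-2×II-1: Uu|UU
U/III-2 aff II-2×II-1: Uu|UU
U/III-3 aff II-2×II-1: Uu|UU
⇒ U over [I-1,I-2,II-1,II-2,II-3,III-1,III-2,III-3]: 205 consistent

II-1 ∈ {Hh UU, Hh Uu, Hh uu, hh UU, hh Uu, hh uu}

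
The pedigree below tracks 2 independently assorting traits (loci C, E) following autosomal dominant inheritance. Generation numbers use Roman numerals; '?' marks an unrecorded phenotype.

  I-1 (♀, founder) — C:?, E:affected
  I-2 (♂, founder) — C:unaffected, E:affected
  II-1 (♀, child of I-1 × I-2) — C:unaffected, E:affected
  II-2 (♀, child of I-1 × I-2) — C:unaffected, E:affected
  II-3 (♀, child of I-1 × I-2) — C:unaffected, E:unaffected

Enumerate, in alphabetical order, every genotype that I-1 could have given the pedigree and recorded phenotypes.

C/I-1 ? ·: cc|Cc
C/I-2 un ·: cc
C/II-1 un I-1×I-2: cc
C/II-2 un I-1×I-2: cc
C/II-3 un I-1×I-2: cc
⇒ C over [I-1,I-2,II-1,II-2,II-3]: 2 consistent
E/I-1 aff ·: Ee
E/I-2 aff ·: Ee
E/II-1 aff I-1×I-2: Ee|EE
E/II-2 aff I-1×I-2: Ee|EE
E/II-3 un I-1×I-2: ee
⇒ E over [I-1,I-2,II-1,II-2,II-3]: 4 consistent

I-1 ∈ {Cc Ee, cc Ee}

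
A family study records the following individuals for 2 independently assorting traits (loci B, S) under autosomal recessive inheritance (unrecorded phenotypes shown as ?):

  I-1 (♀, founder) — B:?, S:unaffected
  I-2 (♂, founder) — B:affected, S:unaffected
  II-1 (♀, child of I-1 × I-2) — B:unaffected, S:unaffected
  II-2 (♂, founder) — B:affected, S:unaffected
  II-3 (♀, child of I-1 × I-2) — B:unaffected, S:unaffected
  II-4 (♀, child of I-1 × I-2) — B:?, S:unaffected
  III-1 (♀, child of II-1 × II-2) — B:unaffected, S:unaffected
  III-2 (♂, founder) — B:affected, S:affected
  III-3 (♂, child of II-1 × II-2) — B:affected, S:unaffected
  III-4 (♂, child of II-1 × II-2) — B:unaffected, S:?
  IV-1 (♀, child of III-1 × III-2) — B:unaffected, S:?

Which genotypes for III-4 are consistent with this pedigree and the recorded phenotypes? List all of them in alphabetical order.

III-4 ∈ {Bb SS, Bb Ss, Bb ss}

B/I-1 ? ·: BB|Bb
B/I-2 aff ·: bb
B/II-1 un I-1×I-2: Bb
B/II-2 aff ·: bb
B/II-3 un I-1×I-2: Bb
B/II-4 ? I-1×I-2: Bb|bb
B/III-1 un II-1×II-2: Bb
B/III-2 aff ·: bb
B/III-3 aff II-1×II-2: bb
B/III-4 un II-1×II-2: Bb
B/IV-1 un III-1×III-2: Bb
⇒ B over [I-1,I-2,II-1,II-2,II-3,II-4,III-1,III-2,III-3,III-4,IV-1]: 3 consistent
S/I-1 un ·: SS|Ss
S/I-2 un ·: SS|Ss
S/II-1 un I-1×I-2: SS|Ss
S/II-2 un ·: SS|Ss
S/II-3 un I-1×I-2: SS|Ss
S/II-4 un I-1×I-2: SS|Ss
S/III-1 un II-1×II-2: SS|Ss
S/III-2 aff ·: ss
S/III-3 un II-1×II-2: SS|Ss
S/III-4 ? II-1×II-2: SS|Ss|ss
S/IV-1 ? III-1×III-2: Ss|ss
⇒ S over [I-1,I-2,II-1,II-2,II-3,II-4,III-1,III-2,III-3,III-4,IV-1]: 529 consistent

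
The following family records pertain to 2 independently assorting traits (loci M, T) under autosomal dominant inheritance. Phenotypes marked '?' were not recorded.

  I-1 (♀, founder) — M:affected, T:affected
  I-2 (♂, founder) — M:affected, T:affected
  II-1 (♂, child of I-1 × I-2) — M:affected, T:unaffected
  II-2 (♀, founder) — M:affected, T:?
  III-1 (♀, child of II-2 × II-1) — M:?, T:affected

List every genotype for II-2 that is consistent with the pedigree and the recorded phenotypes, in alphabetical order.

M/I-1 aff ·: Mm|MM
M/I-2 aff ·: Mm|MM
M/II-1 aff I-1×I-2: Mm|MM
M/II-2 aff ·: Mm|MM
M/III-1 ? II-2×II-1: mm|Mm|MM
⇒ M over [I-1,I-2,II-1,II-2,III-1]: 27 consistent
T/I-1 aff ·: Tt
T/I-2 aff ·: Tt
T/II-1 un I-1×I-2: tt
T/II-2 ? ·: Tt|TT
T/III-1 aff II-2×II-1: Tt
⇒ T over [I-1,I-2,II-1,II-2,III-1]: 2 consistent

II-2 ∈ {MM TT, MM Tt, Mm TT, Mm Tt}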